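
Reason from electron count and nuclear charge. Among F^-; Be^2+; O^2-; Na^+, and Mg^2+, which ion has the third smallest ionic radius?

Na^+

Tabulating Z and e⁻: Be^2+: 2 e⁻, Z=4, Mg^2+: 10 e⁻, Z=12, Na^+: 10 e⁻, Z=11, F^-: 10 e⁻, Z=9, O^2-: 10 e⁻, Z=8. Be^2+ < Mg^2+ (same group, period 2 vs 3); Mg^2+ < Na^+ (isoelectronic, higher Z=12 is smaller); Na^+ < F^- (isoelectronic, higher Z=11 is smaller); F^- < O^2- (both 10 e⁻, Z=9>8).
That gives Be^2+ < Mg^2+ < Na^+ < F^- < O^2-. From the smallest end, number 3 is Na^+.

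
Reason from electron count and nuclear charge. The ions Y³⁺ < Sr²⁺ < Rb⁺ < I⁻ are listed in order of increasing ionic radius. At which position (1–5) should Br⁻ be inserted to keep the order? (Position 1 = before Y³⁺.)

4

Tabulating Z and e⁻: Y³⁺: 36 e⁻, Z=39, Sr²⁺: 36 e⁻, Z=38, Rb⁺: 36 e⁻, Z=37, Br⁻: 36 e⁻, Z=35, I⁻: 54 e⁻, Z=53. Y³⁺ < Sr²⁺ (both 36 e⁻, Z=39>38); Sr²⁺ < Rb⁺ (isoelectronic, higher Z=38 is smaller); Rb⁺ < Br⁻ (isoelectronic, higher Z=37 is smaller); Br⁻ < I⁻ (same group, 1 shell fewer).
Putting Br⁻ in gives Y³⁺ < Sr²⁺ < Rb⁺ < Br⁻ < I⁻; it lands at slot 4.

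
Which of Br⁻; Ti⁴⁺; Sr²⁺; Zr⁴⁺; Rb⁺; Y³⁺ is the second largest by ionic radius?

First list Z and electron count for each: Ti⁴⁺: 18 e⁻, Z=22, Zr⁴⁺: 36 e⁻, Z=40, Y³⁺: 36 e⁻, Z=39, Sr²⁺: 36 e⁻, Z=38, Rb⁺: 36 e⁻, Z=37, Br⁻: 36 e⁻, Z=35. Ti⁴⁺ < Zr⁴⁺ (same group, 1 shell fewer); Zr⁴⁺ < Y³⁺ (both 36 e⁻, Z=40>39); Y³⁺ < Sr²⁺ (both 36 e⁻, Z=39>38); Sr²⁺ < Rb⁺ (both 36 e⁻, Z=38>37); Rb⁺ < Br⁻ (both 36 e⁻, Z=37>35).
Ordering: Ti⁴⁺ < Zr⁴⁺ < Y³⁺ < Sr²⁺ < Rb⁺ < Br⁻. The second largest is Rb⁺.

Rb⁺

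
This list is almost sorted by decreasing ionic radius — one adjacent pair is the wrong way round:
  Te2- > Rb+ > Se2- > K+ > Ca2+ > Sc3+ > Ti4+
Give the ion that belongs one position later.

Compare adjacent ions: they are isoelectronic (36 e⁻) and Rb has more protons than Se (37 vs 34), making Rb+ smaller — yet in this decreasing list Rb+ sits before Se2-. Nothing else is reversed, so Rb+ should move one place to the right.

Rb+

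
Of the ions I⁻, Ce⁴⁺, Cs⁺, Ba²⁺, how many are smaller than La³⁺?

1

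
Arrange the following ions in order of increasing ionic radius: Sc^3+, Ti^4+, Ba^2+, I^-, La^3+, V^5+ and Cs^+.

V^5+ < Ti^4+ < Sc^3+ < La^3+ < Ba^2+ < Cs^+ < I^-

Tabulating Z and e⁻: V^5+: 18 e⁻, Z=23, Ti^4+: 18 e⁻, Z=22, Sc^3+: 18 e⁻, Z=21, La^3+: 54 e⁻, Z=57, Ba^2+: 54 e⁻, Z=56, Cs^+: 54 e⁻, Z=55, I^-: 54 e⁻, Z=53. V^5+ < Ti^4+ (isoelectronic, higher Z=23 is smaller); Ti^4+ < Sc^3+ (isoelectronic, higher Z=22 is smaller); Sc^3+ < La^3+ (same group, period 4 vs 6); La^3+ < Ba^2+ (isoelectronic, higher Z=57 is smaller); Ba^2+ < Cs^+ (both 54 e⁻, Z=56>55); Cs^+ < I^- (both 54 e⁻, Z=55>53).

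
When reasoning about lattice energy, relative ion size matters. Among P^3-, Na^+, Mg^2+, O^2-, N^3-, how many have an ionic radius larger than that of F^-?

Work out protons and electrons: Mg^2+: 10 e⁻, Z=12, Na^+: 10 e⁻, Z=11, F^-: 10 e⁻, Z=9, O^2-: 10 e⁻, Z=8, N^3-: 10 e⁻, Z=7, P^3-: 18 e⁻, Z=15. Mg^2+ < Na^+ (isoelectronic, higher Z=12 is smaller); Na^+ < F^- (both 10 e⁻, Z=11>9); F^- < O^2- (both 10 e⁻, Z=9>8); O^2- < N^3- (isoelectronic, higher Z=8 is smaller); N^3- < P^3- (same group, period 2 vs 3).
Ordering all of them (including F^-) by radius gives Mg^2+ < Na^+ < F^- < O^2- < N^3- < P^3-. So 3 are larger.

3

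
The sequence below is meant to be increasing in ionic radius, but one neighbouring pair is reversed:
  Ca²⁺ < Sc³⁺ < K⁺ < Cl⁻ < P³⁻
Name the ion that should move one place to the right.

Ca²⁺

The pair Ca²⁺, Sc³⁺ is the wrong way round — both have 18 electrons but Z(Sc)=21 > Z(Ca)=20, so Sc³⁺ should be the smaller of the two. All other adjacent pairs agree with periodic trends, so Ca²⁺ is the misplaced ion.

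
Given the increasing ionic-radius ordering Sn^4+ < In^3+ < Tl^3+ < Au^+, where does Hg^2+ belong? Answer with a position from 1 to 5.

Work out protons and electrons: Sn^4+ (Z=50, 46 e⁻), In^3+ (Z=49, 46 e⁻), Tl^3+ (Z=81, 78 e⁻), Hg^2+ (Z=80, 78 e⁻), Au^+ (Z=79, 78 e⁻). Sn^4+ < In^3+ (isoelectronic, higher Z=50 is smaller); In^3+ < Tl^3+ (same group, period 5 vs 6); Tl^3+ < Hg^2+ (isoelectronic, higher Z=81 is smaller); Hg^2+ < Au^+ (isoelectronic, higher Z=80 is smaller).
With Hg^2+ included the full order is Sn^4+ < In^3+ < Tl^3+ < Hg^2+ < Au^+, so it takes position 4.

4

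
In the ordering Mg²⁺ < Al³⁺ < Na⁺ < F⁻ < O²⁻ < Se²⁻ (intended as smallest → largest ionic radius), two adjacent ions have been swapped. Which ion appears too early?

Mg²⁺

Check each adjacent pair. Mg²⁺ and Al³⁺ are reversed: they are isoelectronic (10 e⁻) and Al has more protons than Mg (13 vs 12), making Al³⁺ smaller. No other neighbouring pair contradicts the periodic trends, so Mg²⁺ is the ion listed too early.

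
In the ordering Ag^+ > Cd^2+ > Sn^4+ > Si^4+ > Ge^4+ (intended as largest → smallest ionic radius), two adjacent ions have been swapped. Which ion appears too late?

Ge^4+

Check each adjacent pair. Si^4+ and Ge^4+ are reversed: same group and charge — period 3 sits above period 4, so Si^4+ is smaller. No other neighbouring pair contradicts the periodic trends, so Ge^4+ is the ion listed too late.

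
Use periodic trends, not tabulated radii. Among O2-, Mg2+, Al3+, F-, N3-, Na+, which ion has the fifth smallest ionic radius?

All of these have 10 electrons (isoelectronic). With the same electron cloud, the ion with the most protons pulls it in tightest. Nuclear charges: Al3+ (Z=13), Mg2+ (Z=12), Na+ (Z=11), F- (Z=9), O2- (Z=8), N3- (Z=7). Highest Z is smallest.
So the order is Al3+ < Mg2+ < Na+ < F- < O2- < N3-; the 5th-smallest ion is O2-.

O2-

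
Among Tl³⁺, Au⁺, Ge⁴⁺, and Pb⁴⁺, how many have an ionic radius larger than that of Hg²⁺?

First list Z and electron count for each: Ge⁴⁺: 28 e⁻, Z=32, Pb⁴⁺: 78 e⁻, Z=82, Tl³⁺: 78 e⁻, Z=81, Hg²⁺: 78 e⁻, Z=80, Au⁺: 78 e⁻, Z=79. Ge⁴⁺ < Pb⁴⁺ (same group, 2 shells fewer); Pb⁴⁺ < Tl³⁺ (isoelectronic, higher Z=82 is smaller); Tl³⁺ < Hg²⁺ (isoelectronic, higher Z=81 is smaller); Hg²⁺ < Au⁺ (both 78 e⁻, Z=80>79).
Overall: Ge⁴⁺ < Pb⁴⁺ < Tl³⁺ < Hg²⁺ < Au⁺. Hg²⁺ has 3 below it and 1 above. Count: 1.

1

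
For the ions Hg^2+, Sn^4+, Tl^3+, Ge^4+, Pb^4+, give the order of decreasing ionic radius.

Ge^4+ has 28 e⁻ (Z=32), Sn^4+ has 46 e⁻ (Z=50), Pb^4+ has 78 e⁻ (Z=82), Tl^3+ has 78 e⁻ (Z=81), Hg^2+ has 78 e⁻ (Z=80). Ge^4+ < Sn^4+ (same group, period 4 vs 5); Sn^4+ < Pb^4+ (same group, period 5 vs 6); Pb^4+ < Tl^3+ (both 78 e⁻, Z=82>81); Tl^3+ < Hg^2+ (isoelectronic, higher Z=81 is smaller).

Hg^2+ > Tl^3+ > Pb^4+ > Sn^4+ > Ge^4+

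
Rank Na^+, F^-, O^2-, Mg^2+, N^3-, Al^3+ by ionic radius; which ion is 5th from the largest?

Mg^2+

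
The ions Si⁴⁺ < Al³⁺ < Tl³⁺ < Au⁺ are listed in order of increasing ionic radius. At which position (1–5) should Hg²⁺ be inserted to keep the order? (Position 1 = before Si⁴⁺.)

4

Si⁴⁺ has 10 e⁻ (Z=14), Al³⁺ has 10 e⁻ (Z=13), Tl³⁺ has 78 e⁻ (Z=81), Hg²⁺ has 78 e⁻ (Z=80), Au⁺ has 78 e⁻ (Z=79). Si⁴⁺ < Al³⁺ (both 10 e⁻, Z=14>13); Al³⁺ < Tl³⁺ (same group, period 3 vs 6); Tl³⁺ < Hg²⁺ (both 78 e⁻, Z=81>80); Hg²⁺ < Au⁺ (both 78 e⁻, Z=80>79).
Merged order: Si⁴⁺ < Al³⁺ < Tl³⁺ < Hg²⁺ < Au⁺ — Hg²⁺ is number 4.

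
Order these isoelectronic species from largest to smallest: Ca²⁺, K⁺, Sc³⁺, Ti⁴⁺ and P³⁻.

Isoelectronic series (18 e⁻ each). Size is set by nuclear charge: more protons means a smaller ion. Ti⁴⁺ (Z=22), Sc³⁺ (Z=21), Ca²⁺ (Z=20), K⁺ (Z=19), P³⁻ (Z=15).

P³⁻ > K⁺ > Ca²⁺ > Sc³⁺ > Ti⁴⁺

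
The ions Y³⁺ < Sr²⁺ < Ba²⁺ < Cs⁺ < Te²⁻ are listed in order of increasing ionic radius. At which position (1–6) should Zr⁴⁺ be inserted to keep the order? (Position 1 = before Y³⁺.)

First list Z and electron count for each: Zr⁴⁺ has 36 e⁻ (Z=40), Y³⁺ has 36 e⁻ (Z=39), Sr²⁺ has 36 e⁻ (Z=38), Ba²⁺ has 54 e⁻ (Z=56), Cs⁺ has 54 e⁻ (Z=55), Te²⁻ has 54 e⁻ (Z=52). Zr⁴⁺ < Y³⁺ (isoelectronic, higher Z=40 is smaller); Y³⁺ < Sr²⁺ (isoelectronic, higher Z=39 is smaller); Sr²⁺ < Ba²⁺ (same group, period 5 vs 6); Ba²⁺ < Cs⁺ (isoelectronic, higher Z=56 is smaller); Cs⁺ < Te²⁻ (isoelectronic, higher Z=55 is smaller).
Merged order: Zr⁴⁺ < Y³⁺ < Sr²⁺ < Ba²⁺ < Cs⁺ < Te²⁻ — Zr⁴⁺ is number 1.

1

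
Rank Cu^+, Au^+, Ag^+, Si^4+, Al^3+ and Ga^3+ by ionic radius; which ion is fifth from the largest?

Al^3+

Work out protons and electrons: Si^4+ (Z=14, 10 e⁻), Al^3+ (Z=13, 10 e⁻), Ga^3+ (Z=31, 28 e⁻), Cu^+ (Z=29, 28 e⁻), Ag^+ (Z=47, 46 e⁻), Au^+ (Z=79, 78 e⁻). Si^4+ < Al^3+ (isoelectronic, higher Z=14 is smaller); Al^3+ < Ga^3+ (same group, 1 shell fewer); Ga^3+ < Cu^+ (both 28 e⁻, Z=31>29); Cu^+ < Ag^+ (same group, period 4 vs 5); Ag^+ < Au^+ (same group, 1 shell fewer).
Ordering: Si^4+ < Al^3+ < Ga^3+ < Cu^+ < Ag^+ < Au^+. The fifth largest is Al^3+.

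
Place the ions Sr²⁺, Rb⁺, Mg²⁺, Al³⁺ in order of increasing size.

Al³⁺ < Mg²⁺ < Sr²⁺ < Rb⁺

First list Z and electron count for each: Al³⁺ (Z=13, 10 e⁻), Mg²⁺ (Z=12, 10 e⁻), Sr²⁺ (Z=38, 36 e⁻), Rb⁺ (Z=37, 36 e⁻). Al³⁺ < Mg²⁺ (isoelectronic, higher Z=13 is smaller); Mg²⁺ < Sr²⁺ (same group, period 3 vs 5); Sr²⁺ < Rb⁺ (both 36 e⁻, Z=38>37).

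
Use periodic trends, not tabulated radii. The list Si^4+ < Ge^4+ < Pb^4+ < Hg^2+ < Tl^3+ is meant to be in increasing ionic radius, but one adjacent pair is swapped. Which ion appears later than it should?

Tl^3+

Scanning neighbour by neighbour, only Hg^2+/Tl^3+ violates a trend: Tl^3+ and Hg^2+ share 78 electrons; the higher nuclear charge on Tl (Z=81) contracts it more, so Tl^3+ < Hg^2+. That makes Tl^3+ the one sitting a position late relative to where it belongs.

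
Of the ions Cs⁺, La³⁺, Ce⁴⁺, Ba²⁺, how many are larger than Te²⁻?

0

Isoelectronic series (54 e⁻ each). Size is set by nuclear charge: more protons means a smaller ion. Ce⁴⁺ (Z=58), La³⁺ (Z=57), Ba²⁺ (Z=56), Cs⁺ (Z=55), Te²⁻ (Z=52).
Ordering all of them (including Te²⁻) by radius gives Ce⁴⁺ < La³⁺ < Ba²⁺ < Cs⁺ < Te²⁻. So 0 are larger.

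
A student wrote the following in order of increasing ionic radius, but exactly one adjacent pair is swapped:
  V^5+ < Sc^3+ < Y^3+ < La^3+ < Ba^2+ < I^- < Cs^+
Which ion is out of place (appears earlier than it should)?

Check each adjacent pair. I^- and Cs^+ are reversed: they are isoelectronic (54 e⁻) and Cs has more protons than I (55 vs 53), making Cs^+ smaller. No other neighbouring pair contradicts the periodic trends, so I^- is the ion listed too early.

I^-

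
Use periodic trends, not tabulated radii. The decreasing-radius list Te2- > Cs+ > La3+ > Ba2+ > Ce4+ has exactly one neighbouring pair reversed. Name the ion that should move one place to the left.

Ba2+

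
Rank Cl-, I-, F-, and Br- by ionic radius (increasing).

F- < Cl- < Br- < I-

These ions sit in one column with identical charge. Each step down the periodic table adds a principal shell, increasing the radius.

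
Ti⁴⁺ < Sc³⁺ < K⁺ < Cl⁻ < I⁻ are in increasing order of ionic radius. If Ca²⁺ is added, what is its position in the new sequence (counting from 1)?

3

Tabulating Z and e⁻: Ti⁴⁺ (Z=22, 18 e⁻), Sc³⁺ (Z=21, 18 e⁻), Ca²⁺ (Z=20, 18 e⁻), K⁺ (Z=19, 18 e⁻), Cl⁻ (Z=17, 18 e⁻), I⁻ (Z=53, 54 e⁻). Ti⁴⁺ < Sc³⁺ (isoelectronic, higher Z=22 is smaller); Sc³⁺ < Ca²⁺ (isoelectronic, higher Z=21 is smaller); Ca²⁺ < K⁺ (isoelectronic, higher Z=20 is smaller); K⁺ < Cl⁻ (isoelectronic, higher Z=19 is smaller); Cl⁻ < I⁻ (same group, period 3 vs 5).
The complete sequence is Ti⁴⁺ < Sc³⁺ < Ca²⁺ < K⁺ < Cl⁻ < I⁻. Ca²⁺ sits at position 3.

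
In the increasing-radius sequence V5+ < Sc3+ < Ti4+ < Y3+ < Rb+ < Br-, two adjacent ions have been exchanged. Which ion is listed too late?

Check each adjacent pair. Sc3+ and Ti4+ are reversed: both have 18 electrons but Z(Ti)=22 > Z(Sc)=21, so Ti4+ should be the smaller of the two. No other neighbouring pair contradicts the periodic trends, so Ti4+ is the ion listed too late.

Ti4+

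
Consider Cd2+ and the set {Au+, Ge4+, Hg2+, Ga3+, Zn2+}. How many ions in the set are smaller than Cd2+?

Tabulating Z and e⁻: Ge4+ (Z=32, 28 e⁻), Ga3+ (Z=31, 28 e⁻), Zn2+ (Z=30, 28 e⁻), Cd2+ (Z=48, 46 e⁻), Hg2+ (Z=80, 78 e⁻), Au+ (Z=79, 78 e⁻). Ge4+ < Ga3+ (both 28 e⁻, Z=32>31); Ga3+ < Zn2+ (both 28 e⁻, Z=31>30); Zn2+ < Cd2+ (same group, 1 shell fewer); Cd2+ < Hg2+ (same group, period 5 vs 6); Hg2+ < Au+ (isoelectronic, higher Z=80 is smaller).
Placing each against Cd2+: smaller — Ge4+, Ga3+, Zn2+; larger — Hg2+, Au+. That's 3.

3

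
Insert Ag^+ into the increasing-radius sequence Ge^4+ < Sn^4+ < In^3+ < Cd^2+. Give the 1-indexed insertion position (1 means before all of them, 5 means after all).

5

Work out protons and electrons: Ge^4+: 28 e⁻, Z=32, Sn^4+: 46 e⁻, Z=50, In^3+: 46 e⁻, Z=49, Cd^2+: 46 e⁻, Z=48, Ag^+: 46 e⁻, Z=47. Ge^4+ < Sn^4+ (same group, 1 shell fewer); Sn^4+ < In^3+ (isoelectronic, higher Z=50 is smaller); In^3+ < Cd^2+ (isoelectronic, higher Z=49 is smaller); Cd^2+ < Ag^+ (isoelectronic, higher Z=48 is smaller).
Putting Ag^+ in gives Ge^4+ < Sn^4+ < In^3+ < Cd^2+ < Ag^+; it lands at slot 5.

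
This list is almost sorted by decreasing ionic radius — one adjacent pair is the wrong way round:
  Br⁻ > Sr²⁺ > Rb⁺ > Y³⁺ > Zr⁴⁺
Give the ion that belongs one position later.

Check each adjacent pair. Sr²⁺ and Rb⁺ are reversed: Sr²⁺ and Rb⁺ share 36 electrons; the higher nuclear charge on Sr (Z=38) contracts it more, so Sr²⁺ < Rb⁺. No other neighbouring pair contradicts the periodic trends, so Sr²⁺ is the ion listed too early.

Sr²⁺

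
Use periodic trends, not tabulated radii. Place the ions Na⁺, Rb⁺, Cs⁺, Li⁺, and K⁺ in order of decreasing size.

All are in the same group with charge +1. Radius grows down the group as n (the outermost shell) increases.

Cs⁺ > Rb⁺ > K⁺ > Na⁺ > Li⁺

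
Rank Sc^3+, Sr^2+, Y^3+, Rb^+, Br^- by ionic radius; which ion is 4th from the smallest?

Rb^+

Sc^3+ (Z=21, 18 e⁻), Y^3+ (Z=39, 36 e⁻), Sr^2+ (Z=38, 36 e⁻), Rb^+ (Z=37, 36 e⁻), Br^- (Z=35, 36 e⁻). Sc^3+ < Y^3+ (same group, 1 shell fewer); Y^3+ < Sr^2+ (both 36 e⁻, Z=39>38); Sr^2+ < Rb^+ (both 36 e⁻, Z=38>37); Rb^+ < Br^- (both 36 e⁻, Z=37>35).
Full ascending order: Sc^3+ < Y^3+ < Sr^2+ < Rb^+ < Br^-. Counting from the smallest, position 4 is Rb^+.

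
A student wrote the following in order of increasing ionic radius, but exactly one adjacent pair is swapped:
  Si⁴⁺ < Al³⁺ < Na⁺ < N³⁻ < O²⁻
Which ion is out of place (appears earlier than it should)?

Scanning neighbour by neighbour, only N³⁻/O²⁻ violates a trend: O²⁻ and N³⁻ share 10 electrons; the higher nuclear charge on O (Z=8) contracts it more, so O²⁻ < N³⁻. That makes N³⁻ the one sitting a position early relative to where it belongs.

N³⁻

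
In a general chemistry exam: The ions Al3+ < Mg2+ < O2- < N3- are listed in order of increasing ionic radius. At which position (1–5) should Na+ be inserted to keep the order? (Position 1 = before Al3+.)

Isoelectronic series (10 e⁻ each). Size is set by nuclear charge: more protons means a smaller ion. Al3+ (Z=13), Mg2+ (Z=12), Na+ (Z=11), O2- (Z=8), N3- (Z=7).
Merged order: Al3+ < Mg2+ < Na+ < O2- < N3- — Na+ is number 3.

3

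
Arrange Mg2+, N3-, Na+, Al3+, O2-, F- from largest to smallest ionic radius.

N3- > O2- > F- > Na+ > Mg2+ > Al3+

These species are isoelectronic with 10 electrons. The only difference is the number of protons: Al3+ (Z=13), Mg2+ (Z=12), Na+ (Z=11), F- (Z=9), O2- (Z=8), N3- (Z=7). The strongest nuclear pull (Al3+) gives the smallest ion.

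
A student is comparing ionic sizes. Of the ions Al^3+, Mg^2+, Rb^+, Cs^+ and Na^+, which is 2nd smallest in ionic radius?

Mg^2+

Al^3+: 10 e⁻, Z=13, Mg^2+: 10 e⁻, Z=12, Na^+: 10 e⁻, Z=11, Rb^+: 36 e⁻, Z=37, Cs^+: 54 e⁻, Z=55. Al^3+ < Mg^2+ (isoelectronic, higher Z=13 is smaller); Mg^2+ < Na^+ (both 10 e⁻, Z=12>11); Na^+ < Rb^+ (same group, 2 shells fewer); Rb^+ < Cs^+ (same group, period 5 vs 6).
Full ascending order: Al^3+ < Mg^2+ < Na^+ < Rb^+ < Cs^+. Counting from the smallest, position 2 is Mg^2+.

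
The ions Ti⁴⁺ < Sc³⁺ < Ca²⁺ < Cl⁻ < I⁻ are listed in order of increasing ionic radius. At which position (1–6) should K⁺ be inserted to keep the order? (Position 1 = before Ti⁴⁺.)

4

Tabulating Z and e⁻: Ti⁴⁺ has 18 e⁻ (Z=22), Sc³⁺ has 18 e⁻ (Z=21), Ca²⁺ has 18 e⁻ (Z=20), K⁺ has 18 e⁻ (Z=19), Cl⁻ has 18 e⁻ (Z=17), I⁻ has 54 e⁻ (Z=53). Ti⁴⁺ < Sc³⁺ (both 18 e⁻, Z=22>21); Sc³⁺ < Ca²⁺ (isoelectronic, higher Z=21 is smaller); Ca²⁺ < K⁺ (both 18 e⁻, Z=20>19); K⁺ < Cl⁻ (isoelectronic, higher Z=19 is smaller); Cl⁻ < I⁻ (same group, period 3 vs 5).
With K⁺ included the full order is Ti⁴⁺ < Sc³⁺ < Ca²⁺ < K⁺ < Cl⁻ < I⁻, so it takes position 4.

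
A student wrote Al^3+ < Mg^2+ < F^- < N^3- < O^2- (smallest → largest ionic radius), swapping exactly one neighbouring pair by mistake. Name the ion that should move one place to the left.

O^2-

Check each adjacent pair. N^3- and O^2- are reversed: they are isoelectronic (10 e⁻) and O has more protons than N (8 vs 7), making O^2- smaller. No other neighbouring pair contradicts the periodic trends, so O^2- is the ion listed too late.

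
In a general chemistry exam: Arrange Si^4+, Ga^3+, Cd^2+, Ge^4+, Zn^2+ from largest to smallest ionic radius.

Tabulating Z and e⁻: Si^4+ has 10 e⁻ (Z=14), Ge^4+ has 28 e⁻ (Z=32), Ga^3+ has 28 e⁻ (Z=31), Zn^2+ has 28 e⁻ (Z=30), Cd^2+ has 46 e⁻ (Z=48). Si^4+ < Ge^4+ (same group, 1 shell fewer); Ge^4+ < Ga^3+ (isoelectronic, higher Z=32 is smaller); Ga^3+ < Zn^2+ (isoelectronic, higher Z=31 is smaller); Zn^2+ < Cd^2+ (same group, 1 shell fewer).

Cd^2+ > Zn^2+ > Ga^3+ > Ge^4+ > Si^4+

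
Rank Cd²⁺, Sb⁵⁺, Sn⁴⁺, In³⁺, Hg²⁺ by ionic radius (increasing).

Sb⁵⁺ (Z=51, 46 e⁻), Sn⁴⁺ (Z=50, 46 e⁻), In³⁺ (Z=49, 46 e⁻), Cd²⁺ (Z=48, 46 e⁻), Hg²⁺ (Z=80, 78 e⁻). Sb⁵⁺ < Sn⁴⁺ (both 46 e⁻, Z=51>50); Sn⁴⁺ < In³⁺ (isoelectronic, higher Z=50 is smaller); In³⁺ < Cd²⁺ (both 46 e⁻, Z=49>48); Cd²⁺ < Hg²⁺ (same group, period 5 vs 6).

Sb⁵⁺ < Sn⁴⁺ < In³⁺ < Cd²⁺ < Hg²⁺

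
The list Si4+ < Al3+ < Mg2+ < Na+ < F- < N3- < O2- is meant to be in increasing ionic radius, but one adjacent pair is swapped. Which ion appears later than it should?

O2-

The pair N3-, O2- is the wrong way round — O2- and N3- share 10 electrons; the higher nuclear charge on O (Z=8) contracts it more, so O2- < N3-. All other adjacent pairs agree with periodic trends, so O2- is the misplaced ion.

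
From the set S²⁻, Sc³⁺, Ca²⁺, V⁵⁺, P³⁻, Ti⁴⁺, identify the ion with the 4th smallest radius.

Ca²⁺

These species are isoelectronic with 18 electrons. The only difference is the number of protons: V⁵⁺ (Z=23), Ti⁴⁺ (Z=22), Sc³⁺ (Z=21), Ca²⁺ (Z=20), S²⁻ (Z=16), P³⁻ (Z=15). The strongest nuclear pull (V⁵⁺) gives the smallest ion.
Full ascending order: V⁵⁺ < Ti⁴⁺ < Sc³⁺ < Ca²⁺ < S²⁻ < P³⁻. Counting from the smallest, position 4 is Ca²⁺.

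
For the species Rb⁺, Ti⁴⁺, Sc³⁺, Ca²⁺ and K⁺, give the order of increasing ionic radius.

Electron counts and nuclear charges: Ti⁴⁺ (Z=22, 18 e⁻), Sc³⁺ (Z=21, 18 e⁻), Ca²⁺ (Z=20, 18 e⁻), K⁺ (Z=19, 18 e⁻), Rb⁺ (Z=37, 36 e⁻). Ti⁴⁺ < Sc³⁺ (isoelectronic, higher Z=22 is smaller); Sc³⁺ < Ca²⁺ (isoelectronic, higher Z=21 is smaller); Ca²⁺ < K⁺ (isoelectronic, higher Z=20 is smaller); K⁺ < Rb⁺ (same group, period 4 vs 5).

Ti⁴⁺ < Sc³⁺ < Ca²⁺ < K⁺ < Rb⁺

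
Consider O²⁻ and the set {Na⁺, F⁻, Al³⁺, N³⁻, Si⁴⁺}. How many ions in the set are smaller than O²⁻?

4

All of these have 10 electrons (isoelectronic). With the same electron cloud, the ion with the most protons pulls it in tightest. Nuclear charges: Si⁴⁺ (Z=14), Al³⁺ (Z=13), Na⁺ (Z=11), F⁻ (Z=9), O²⁻ (Z=8), N³⁻ (Z=7). Highest Z is smallest.
Ordering all of them (including O²⁻) by radius gives Si⁴⁺ < Al³⁺ < Na⁺ < F⁻ < O²⁻ < N³⁻. Count: 4.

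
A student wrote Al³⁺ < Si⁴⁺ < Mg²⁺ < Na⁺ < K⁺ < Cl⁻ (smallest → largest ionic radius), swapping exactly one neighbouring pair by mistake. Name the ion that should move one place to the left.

Si⁴⁺

Scanning neighbour by neighbour, only Al³⁺/Si⁴⁺ violates a trend: both have 10 electrons but Z(Si)=14 > Z(Al)=13, so Si⁴⁺ should be the smaller of the two. That makes Si⁴⁺ the one sitting a position late relative to where it belongs.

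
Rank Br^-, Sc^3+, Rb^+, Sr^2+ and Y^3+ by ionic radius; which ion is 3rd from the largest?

Electron counts and nuclear charges: Sc^3+ (Z=21, 18 e⁻), Y^3+ (Z=39, 36 e⁻), Sr^2+ (Z=38, 36 e⁻), Rb^+ (Z=37, 36 e⁻), Br^- (Z=35, 36 e⁻). Sc^3+ < Y^3+ (same group, period 4 vs 5); Y^3+ < Sr^2+ (isoelectronic, higher Z=39 is smaller); Sr^2+ < Rb^+ (both 36 e⁻, Z=38>37); Rb^+ < Br^- (both 36 e⁻, Z=37>35).
That gives Sc^3+ < Y^3+ < Sr^2+ < Rb^+ < Br^-. From the largest end, number 3 is Sr^2+.

Sr^2+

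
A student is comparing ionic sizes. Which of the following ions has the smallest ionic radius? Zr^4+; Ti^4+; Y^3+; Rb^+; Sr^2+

Electron counts and nuclear charges: Ti^4+: 18 e⁻, Z=22, Zr^4+: 36 e⁻, Z=40, Y^3+: 36 e⁻, Z=39, Sr^2+: 36 e⁻, Z=38, Rb^+: 36 e⁻, Z=37. Ti^4+ < Zr^4+ (same group, period 4 vs 5); Zr^4+ < Y^3+ (isoelectronic, higher Z=40 is smaller); Y^3+ < Sr^2+ (isoelectronic, higher Z=39 is smaller); Sr^2+ < Rb^+ (both 36 e⁻, Z=38>37).

Ti^4+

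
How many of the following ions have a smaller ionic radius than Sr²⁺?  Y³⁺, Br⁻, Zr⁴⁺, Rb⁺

Each ion has 36 electrons. The ranking follows nuclear charge in reverse — greater Z gives a smaller radius. Zr⁴⁺ (Z=40), Y³⁺ (Z=39), Sr²⁺ (Z=38), Rb⁺ (Z=37), Br⁻ (Z=35).
Ordering all of them (including Sr²⁺) by radius gives Zr⁴⁺ < Y³⁺ < Sr²⁺ < Rb⁺ < Br⁻. Count: 2.

2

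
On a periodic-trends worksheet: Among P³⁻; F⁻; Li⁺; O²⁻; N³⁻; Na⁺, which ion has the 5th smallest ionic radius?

Electron counts and nuclear charges: Li⁺ has 2 e⁻ (Z=3), Na⁺ has 10 e⁻ (Z=11), F⁻ has 10 e⁻ (Z=9), O²⁻ has 10 e⁻ (Z=8), N³⁻ has 10 e⁻ (Z=7), P³⁻ has 18 e⁻ (Z=15). Li⁺ < Na⁺ (same group, 1 shell fewer); Na⁺ < F⁻ (isoelectronic, higher Z=11 is smaller); F⁻ < O²⁻ (both 10 e⁻, Z=9>8); O²⁻ < N³⁻ (both 10 e⁻, Z=8>7); N³⁻ < P³⁻ (same group, period 2 vs 3).
That gives Li⁺ < Na⁺ < F⁻ < O²⁻ < N³⁻ < P³⁻. From the smallest end, number 5 is N³⁻.

N³⁻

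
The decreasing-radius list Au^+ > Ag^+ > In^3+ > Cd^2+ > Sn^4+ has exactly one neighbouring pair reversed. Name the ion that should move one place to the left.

Scanning neighbour by neighbour, only In^3+/Cd^2+ violates a trend: both have 46 electrons but Z(In)=49 > Z(Cd)=48, so In^3+ should be the smaller of the two. That makes Cd^2+ the one sitting a position late relative to where it belongs.

Cd^2+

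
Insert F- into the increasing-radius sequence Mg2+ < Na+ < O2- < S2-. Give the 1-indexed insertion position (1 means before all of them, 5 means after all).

Tabulating Z and e⁻: Mg2+ has 10 e⁻ (Z=12), Na+ has 10 e⁻ (Z=11), F- has 10 e⁻ (Z=9), O2- has 10 e⁻ (Z=8), S2- has 18 e⁻ (Z=16). Mg2+ < Na+ (isoelectronic, higher Z=12 is smaller); Na+ < F- (isoelectronic, higher Z=11 is smaller); F- < O2- (both 10 e⁻, Z=9>8); O2- < S2- (same group, period 2 vs 3).
Putting F- in gives Mg2+ < Na+ < F- < O2- < S2-; it lands at slot 3.

3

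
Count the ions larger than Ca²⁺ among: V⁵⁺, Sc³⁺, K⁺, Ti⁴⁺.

1

Isoelectronic series (18 e⁻ each). Size is set by nuclear charge: more protons means a smaller ion. V⁵⁺ (Z=23), Ti⁴⁺ (Z=22), Sc³⁺ (Z=21), Ca²⁺ (Z=20), K⁺ (Z=19).
Overall: V⁵⁺ < Ti⁴⁺ < Sc³⁺ < Ca²⁺ < K⁺. Ca²⁺ has 3 below it and 1 above. That's 1.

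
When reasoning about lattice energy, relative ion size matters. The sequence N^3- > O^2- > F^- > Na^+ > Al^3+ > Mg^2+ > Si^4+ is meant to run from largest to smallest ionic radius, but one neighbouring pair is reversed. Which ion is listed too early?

Check each adjacent pair. Al^3+ and Mg^2+ are reversed: they are isoelectronic (10 e⁻) and Al has more protons than Mg (13 vs 12), making Al^3+ smaller. No other neighbouring pair contradicts the periodic trends, so Al^3+ is the ion listed too early.

Al^3+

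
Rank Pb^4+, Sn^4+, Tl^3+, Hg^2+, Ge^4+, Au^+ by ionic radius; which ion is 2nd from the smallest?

Electron counts and nuclear charges: Ge^4+ (Z=32, 28 e⁻), Sn^4+ (Z=50, 46 e⁻), Pb^4+ (Z=82, 78 e⁻), Tl^3+ (Z=81, 78 e⁻), Hg^2+ (Z=80, 78 e⁻), Au^+ (Z=79, 78 e⁻). Ge^4+ < Sn^4+ (same group, period 4 vs 5); Sn^4+ < Pb^4+ (same group, period 5 vs 6); Pb^4+ < Tl^3+ (both 78 e⁻, Z=82>81); Tl^3+ < Hg^2+ (both 78 e⁻, Z=81>80); Hg^2+ < Au^+ (both 78 e⁻, Z=80>79).
That gives Ge^4+ < Sn^4+ < Pb^4+ < Tl^3+ < Hg^2+ < Au^+. From the smallest end, number 2 is Sn^4+.

Sn^4+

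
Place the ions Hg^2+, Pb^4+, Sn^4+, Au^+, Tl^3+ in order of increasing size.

Sn^4+ has 46 e⁻ (Z=50), Pb^4+ has 78 e⁻ (Z=82), Tl^3+ has 78 e⁻ (Z=81), Hg^2+ has 78 e⁻ (Z=80), Au^+ has 78 e⁻ (Z=79). Sn^4+ < Pb^4+ (same group, 1 shell fewer); Pb^4+ < Tl^3+ (both 78 e⁻, Z=82>81); Tl^3+ < Hg^2+ (isoelectronic, higher Z=81 is smaller); Hg^2+ < Au^+ (isoelectronic, higher Z=80 is smaller).

Sn^4+ < Pb^4+ < Tl^3+ < Hg^2+ < Au^+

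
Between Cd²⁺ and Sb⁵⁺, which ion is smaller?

All of these have 46 electrons (isoelectronic). With the same electron cloud, the ion with the most protons pulls it in tightest. Nuclear charges: Sb⁵⁺ (Z=51), Cd²⁺ (Z=48). Highest Z is smallest.

Sb⁵⁺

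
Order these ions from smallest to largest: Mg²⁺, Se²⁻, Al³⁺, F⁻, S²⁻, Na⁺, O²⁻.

Al³⁺ < Mg²⁺ < Na⁺ < F⁻ < O²⁻ < S²⁻ < Se²⁻

Work out protons and electrons: Al³⁺ (Z=13, 10 e⁻), Mg²⁺ (Z=12, 10 e⁻), Na⁺ (Z=11, 10 e⁻), F⁻ (Z=9, 10 e⁻), O²⁻ (Z=8, 10 e⁻), S²⁻ (Z=16, 18 e⁻), Se²⁻ (Z=34, 36 e⁻). Al³⁺ < Mg²⁺ (isoelectronic, higher Z=13 is smaller); Mg²⁺ < Na⁺ (both 10 e⁻, Z=12>11); Na⁺ < F⁻ (isoelectronic, higher Z=11 is smaller); F⁻ < O²⁻ (both 10 e⁻, Z=9>8); O²⁻ < S²⁻ (same group, period 2 vs 3); S²⁻ < Se²⁻ (same group, period 3 vs 4).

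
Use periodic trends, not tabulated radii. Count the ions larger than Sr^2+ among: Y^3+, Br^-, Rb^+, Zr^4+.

2

Isoelectronic series (36 e⁻ each). Size is set by nuclear charge: more protons means a smaller ion. Zr^4+ (Z=40), Y^3+ (Z=39), Sr^2+ (Z=38), Rb^+ (Z=37), Br^- (Z=35).
Placing each against Sr^2+: smaller — Zr^4+, Y^3+; larger — Rb^+, Br^-. Count: 2.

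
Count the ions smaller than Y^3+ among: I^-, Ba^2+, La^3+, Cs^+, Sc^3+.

1

Sc^3+ has 18 e⁻ (Z=21), Y^3+ has 36 e⁻ (Z=39), La^3+ has 54 e⁻ (Z=57), Ba^2+ has 54 e⁻ (Z=56), Cs^+ has 54 e⁻ (Z=55), I^- has 54 e⁻ (Z=53). Sc^3+ < Y^3+ (same group, 1 shell fewer); Y^3+ < La^3+ (same group, period 5 vs 6); La^3+ < Ba^2+ (isoelectronic, higher Z=57 is smaller); Ba^2+ < Cs^+ (both 54 e⁻, Z=56>55); Cs^+ < I^- (both 54 e⁻, Z=55>53).
Relative to Y^3+, the ions that are smaller are Sc^3+. So 1 is smaller.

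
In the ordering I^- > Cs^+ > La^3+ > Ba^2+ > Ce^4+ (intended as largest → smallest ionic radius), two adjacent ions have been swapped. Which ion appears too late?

Ba^2+

The pair La^3+, Ba^2+ is the wrong way round — they are isoelectronic (54 e⁻) and La has more protons than Ba (57 vs 56), making La^3+ smaller. All other adjacent pairs agree with periodic trends, so Ba^2+ is the misplaced ion.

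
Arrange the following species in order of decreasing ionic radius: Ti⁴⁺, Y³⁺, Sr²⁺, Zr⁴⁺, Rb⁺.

Rb⁺ > Sr²⁺ > Y³⁺ > Zr⁴⁺ > Ti⁴⁺

First list Z and electron count for each: Ti⁴⁺ has 18 e⁻ (Z=22), Zr⁴⁺ has 36 e⁻ (Z=40), Y³⁺ has 36 e⁻ (Z=39), Sr²⁺ has 36 e⁻ (Z=38), Rb⁺ has 36 e⁻ (Z=37). Ti⁴⁺ < Zr⁴⁺ (same group, period 4 vs 5); Zr⁴⁺ < Y³⁺ (isoelectronic, higher Z=40 is smaller); Y³⁺ < Sr²⁺ (both 36 e⁻, Z=39>38); Sr²⁺ < Rb⁺ (both 36 e⁻, Z=38>37).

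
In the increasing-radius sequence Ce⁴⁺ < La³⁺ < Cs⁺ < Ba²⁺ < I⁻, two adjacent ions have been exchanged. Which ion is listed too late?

Ba²⁺

Scanning neighbour by neighbour, only Cs⁺/Ba²⁺ violates a trend: they are isoelectronic (54 e⁻) and Ba has more protons than Cs (56 vs 55), making Ba²⁺ smaller. That makes Ba²⁺ the one sitting a position late relative to where it belongs.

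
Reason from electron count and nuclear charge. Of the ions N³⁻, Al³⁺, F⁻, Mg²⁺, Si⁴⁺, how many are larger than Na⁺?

2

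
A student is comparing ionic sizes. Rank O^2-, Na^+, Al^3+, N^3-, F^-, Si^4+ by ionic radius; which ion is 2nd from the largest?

Each ion has 10 electrons. The ranking follows nuclear charge in reverse — greater Z gives a smaller radius. Si^4+ (Z=14), Al^3+ (Z=13), Na^+ (Z=11), F^- (Z=9), O^2- (Z=8), N^3- (Z=7).
That gives Si^4+ < Al^3+ < Na^+ < F^- < O^2- < N^3-. From the largest end, number 2 is O^2-.

O^2-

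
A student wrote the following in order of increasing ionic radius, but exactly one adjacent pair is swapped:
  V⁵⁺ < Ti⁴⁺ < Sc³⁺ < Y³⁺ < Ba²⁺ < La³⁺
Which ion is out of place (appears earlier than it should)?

Scanning neighbour by neighbour, only Ba²⁺/La³⁺ violates a trend: they are isoelectronic (54 e⁻) and La has more protons than Ba (57 vs 56), making La³⁺ smaller. That makes Ba²⁺ the one sitting a position early relative to where it belongs.

Ba²⁺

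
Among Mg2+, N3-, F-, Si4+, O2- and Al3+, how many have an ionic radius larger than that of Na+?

Isoelectronic series (10 e⁻ each). Size is set by nuclear charge: more protons means a smaller ion. Si4+ (Z=14), Al3+ (Z=13), Mg2+ (Z=12), Na+ (Z=11), F- (Z=9), O2- (Z=8), N3- (Z=7).
Overall: Si4+ < Al3+ < Mg2+ < Na+ < F- < O2- < N3-. Na+ has 3 below it and 3 above. So 3 are larger.

3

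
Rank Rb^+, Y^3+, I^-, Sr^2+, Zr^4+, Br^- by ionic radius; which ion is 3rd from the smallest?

Sr^2+

Zr^4+: 36 e⁻, Z=40, Y^3+: 36 e⁻, Z=39, Sr^2+: 36 e⁻, Z=38, Rb^+: 36 e⁻, Z=37, Br^-: 36 e⁻, Z=35, I^-: 54 e⁻, Z=53. Zr^4+ < Y^3+ (isoelectronic, higher Z=40 is smaller); Y^3+ < Sr^2+ (isoelectronic, higher Z=39 is smaller); Sr^2+ < Rb^+ (both 36 e⁻, Z=38>37); Rb^+ < Br^- (both 36 e⁻, Z=37>35); Br^- < I^- (same group, 1 shell fewer).
Ordering: Zr^4+ < Y^3+ < Sr^2+ < Rb^+ < Br^- < I^-. The 3rd smallest is Sr^2+.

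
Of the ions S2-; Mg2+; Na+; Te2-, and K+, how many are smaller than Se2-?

First list Z and electron count for each: Mg2+: 10 e⁻, Z=12, Na+: 10 e⁻, Z=11, K+: 18 e⁻, Z=19, S2-: 18 e⁻, Z=16, Se2-: 36 e⁻, Z=34, Te2-: 54 e⁻, Z=52. Mg2+ < Na+ (both 10 e⁻, Z=12>11); Na+ < K+ (same group, period 3 vs 4); K+ < S2- (isoelectronic, higher Z=19 is smaller); S2- < Se2- (same group, period 3 vs 4); Se2- < Te2- (same group, 1 shell fewer).
Placing each against Se2-: smaller — Mg2+, Na+, K+, S2-; larger — Te2-. That's 4.

4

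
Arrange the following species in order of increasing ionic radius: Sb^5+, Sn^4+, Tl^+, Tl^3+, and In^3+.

Sb^5+ < Sn^4+ < In^3+ < Tl^3+ < Tl^+

Sb^5+ (Z=51, 46 e⁻), Sn^4+ (Z=50, 46 e⁻), In^3+ (Z=49, 46 e⁻), Tl^3+ (Z=81, 78 e⁻), Tl^+ (Z=81, 80 e⁻). Sb^5+ < Sn^4+ (both 46 e⁻, Z=51>50); Sn^4+ < In^3+ (isoelectronic, higher Z=50 is smaller); In^3+ < Tl^3+ (same group, period 5 vs 6); Tl^3+ < Tl^+ (same element, +3 vs +1).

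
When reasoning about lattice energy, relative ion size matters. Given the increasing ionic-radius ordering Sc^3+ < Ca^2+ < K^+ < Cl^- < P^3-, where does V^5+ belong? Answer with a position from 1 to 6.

1

These species are isoelectronic with 18 electrons. The only difference is the number of protons: V^5+ (Z=23), Sc^3+ (Z=21), Ca^2+ (Z=20), K^+ (Z=19), Cl^- (Z=17), P^3- (Z=15). The strongest nuclear pull (V^5+) gives the smallest ion.
With V^5+ included the full order is V^5+ < Sc^3+ < Ca^2+ < K^+ < Cl^- < P^3-, so it takes position 1.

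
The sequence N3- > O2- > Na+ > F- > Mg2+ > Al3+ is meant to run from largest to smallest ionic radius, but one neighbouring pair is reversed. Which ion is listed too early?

Scanning neighbour by neighbour, only Na+/F- violates a trend: they are isoelectronic (10 e⁻) and Na has more protons than F (11 vs 9), making Na+ smaller. That makes Na+ the one sitting a position early relative to where it belongs.

Na+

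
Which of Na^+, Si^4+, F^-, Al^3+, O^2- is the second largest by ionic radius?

F^-

All of these have 10 electrons (isoelectronic). With the same electron cloud, the ion with the most protons pulls it in tightest. Nuclear charges: Si^4+ (Z=14), Al^3+ (Z=13), Na^+ (Z=11), F^- (Z=9), O^2- (Z=8). Highest Z is smallest.
Ordering: Si^4+ < Al^3+ < Na^+ < F^- < O^2-. The second largest is F^-.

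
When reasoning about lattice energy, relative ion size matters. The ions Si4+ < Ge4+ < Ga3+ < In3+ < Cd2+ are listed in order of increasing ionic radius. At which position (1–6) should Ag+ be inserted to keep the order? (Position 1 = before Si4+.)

6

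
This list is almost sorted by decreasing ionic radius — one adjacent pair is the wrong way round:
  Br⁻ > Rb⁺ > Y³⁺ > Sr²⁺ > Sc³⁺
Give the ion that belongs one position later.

Scanning neighbour by neighbour, only Y³⁺/Sr²⁺ violates a trend: Y³⁺ and Sr²⁺ share 36 electrons; the higher nuclear charge on Y (Z=39) contracts it more, so Y³⁺ < Sr²⁺. That makes Y³⁺ the one sitting a position early relative to where it belongs.

Y³⁺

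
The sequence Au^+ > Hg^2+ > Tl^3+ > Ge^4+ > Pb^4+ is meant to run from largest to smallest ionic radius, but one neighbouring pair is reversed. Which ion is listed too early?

Ge^4+

The pair Ge^4+, Pb^4+ is the wrong way round — both in group 14 with the same charge; Ge^4+ (period 4) has the smaller radius. All other adjacent pairs agree with periodic trends, so Ge^4+ is the misplaced ion.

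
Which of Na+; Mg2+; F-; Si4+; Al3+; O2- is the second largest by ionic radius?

Isoelectronic series (10 e⁻ each). Size is set by nuclear charge: more protons means a smaller ion. Si4+ (Z=14), Al3+ (Z=13), Mg2+ (Z=12), Na+ (Z=11), F- (Z=9), O2- (Z=8).
Full ascending order: Si4+ < Al3+ < Mg2+ < Na+ < F- < O2-. Counting from the largest, position 2 is F-.

F-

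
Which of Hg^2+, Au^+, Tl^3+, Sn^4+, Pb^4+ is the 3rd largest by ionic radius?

Electron counts and nuclear charges: Sn^4+ (Z=50, 46 e⁻), Pb^4+ (Z=82, 78 e⁻), Tl^3+ (Z=81, 78 e⁻), Hg^2+ (Z=80, 78 e⁻), Au^+ (Z=79, 78 e⁻). Sn^4+ < Pb^4+ (same group, 1 shell fewer); Pb^4+ < Tl^3+ (isoelectronic, higher Z=82 is smaller); Tl^3+ < Hg^2+ (both 78 e⁻, Z=81>80); Hg^2+ < Au^+ (both 78 e⁻, Z=80>79).
That gives Sn^4+ < Pb^4+ < Tl^3+ < Hg^2+ < Au^+. From the largest end, number 3 is Tl^3+.

Tl^3+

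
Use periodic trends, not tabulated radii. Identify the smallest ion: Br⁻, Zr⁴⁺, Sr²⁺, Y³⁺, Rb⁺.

Zr⁴⁺

Isoelectronic series (36 e⁻ each). Size is set by nuclear charge: more protons means a smaller ion. Zr⁴⁺ (Z=40), Y³⁺ (Z=39), Sr²⁺ (Z=38), Rb⁺ (Z=37), Br⁻ (Z=35).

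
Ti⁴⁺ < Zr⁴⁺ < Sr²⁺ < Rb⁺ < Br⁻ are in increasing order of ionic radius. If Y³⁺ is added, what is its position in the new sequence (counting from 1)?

First list Z and electron count for each: Ti⁴⁺: 18 e⁻, Z=22, Zr⁴⁺: 36 e⁻, Z=40, Y³⁺: 36 e⁻, Z=39, Sr²⁺: 36 e⁻, Z=38, Rb⁺: 36 e⁻, Z=37, Br⁻: 36 e⁻, Z=35. Ti⁴⁺ < Zr⁴⁺ (same group, period 4 vs 5); Zr⁴⁺ < Y³⁺ (isoelectronic, higher Z=40 is smaller); Y³⁺ < Sr²⁺ (both 36 e⁻, Z=39>38); Sr²⁺ < Rb⁺ (both 36 e⁻, Z=38>37); Rb⁺ < Br⁻ (isoelectronic, higher Z=37 is smaller).
Putting Y³⁺ in gives Ti⁴⁺ < Zr⁴⁺ < Y³⁺ < Sr²⁺ < Rb⁺ < Br⁻; it lands at slot 3.

3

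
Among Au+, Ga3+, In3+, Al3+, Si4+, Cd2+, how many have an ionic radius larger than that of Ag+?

Si4+ (Z=14, 10 e⁻), Al3+ (Z=13, 10 e⁻), Ga3+ (Z=31, 28 e⁻), In3+ (Z=49, 46 e⁻), Cd2+ (Z=48, 46 e⁻), Ag+ (Z=47, 46 e⁻), Au+ (Z=79, 78 e⁻). Si4+ < Al3+ (both 10 e⁻, Z=14>13); Al3+ < Ga3+ (same group, 1 shell fewer); Ga3+ < In3+ (same group, 1 shell fewer); In3+ < Cd2+ (both 46 e⁻, Z=49>48); Cd2+ < Ag+ (isoelectronic, higher Z=48 is smaller); Ag+ < Au+ (same group, period 5 vs 6).
Ordering all of them (including Ag+) by radius gives Si4+ < Al3+ < Ga3+ < In3+ < Cd2+ < Ag+ < Au+. So 1 is larger.

1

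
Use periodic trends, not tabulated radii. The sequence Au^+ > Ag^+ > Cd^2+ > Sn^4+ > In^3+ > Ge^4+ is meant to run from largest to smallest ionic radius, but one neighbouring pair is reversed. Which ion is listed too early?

The pair Sn^4+, In^3+ is the wrong way round — both have 46 electrons but Z(Sn)=50 > Z(In)=49, so Sn^4+ should be the smaller of the two. All other adjacent pairs agree with periodic trends, so Sn^4+ is the misplaced ion.

Sn^4+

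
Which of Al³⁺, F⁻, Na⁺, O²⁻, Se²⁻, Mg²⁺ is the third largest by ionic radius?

Tabulating Z and e⁻: Al³⁺: 10 e⁻, Z=13, Mg²⁺: 10 e⁻, Z=12, Na⁺: 10 e⁻, Z=11, F⁻: 10 e⁻, Z=9, O²⁻: 10 e⁻, Z=8, Se²⁻: 36 e⁻, Z=34. Al³⁺ < Mg²⁺ (both 10 e⁻, Z=13>12); Mg²⁺ < Na⁺ (isoelectronic, higher Z=12 is smaller); Na⁺ < F⁻ (both 10 e⁻, Z=11>9); F⁻ < O²⁻ (isoelectronic, higher Z=9 is smaller); O²⁻ < Se²⁻ (same group, 2 shells fewer).
That gives Al³⁺ < Mg²⁺ < Na⁺ < F⁻ < O²⁻ < Se²⁻. From the largest end, number 3 is F⁻.

F⁻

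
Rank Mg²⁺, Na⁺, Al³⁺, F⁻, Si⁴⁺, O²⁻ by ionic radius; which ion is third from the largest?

All of these have 10 electrons (isoelectronic). With the same electron cloud, the ion with the most protons pulls it in tightest. Nuclear charges: Si⁴⁺ (Z=14), Al³⁺ (Z=13), Mg²⁺ (Z=12), Na⁺ (Z=11), F⁻ (Z=9), O²⁻ (Z=8). Highest Z is smallest.
That gives Si⁴⁺ < Al³⁺ < Mg²⁺ < Na⁺ < F⁻ < O²⁻. From the largest end, number 3 is Na⁺.

Na⁺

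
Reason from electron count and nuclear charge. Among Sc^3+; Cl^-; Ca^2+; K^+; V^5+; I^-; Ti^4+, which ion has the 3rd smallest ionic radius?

Sc^3+

First list Z and electron count for each: V^5+ has 18 e⁻ (Z=23), Ti^4+ has 18 e⁻ (Z=22), Sc^3+ has 18 e⁻ (Z=21), Ca^2+ has 18 e⁻ (Z=20), K^+ has 18 e⁻ (Z=19), Cl^- has 18 e⁻ (Z=17), I^- has 54 e⁻ (Z=53). V^5+ < Ti^4+ (both 18 e⁻, Z=23>22); Ti^4+ < Sc^3+ (both 18 e⁻, Z=22>21); Sc^3+ < Ca^2+ (both 18 e⁻, Z=21>20); Ca^2+ < K^+ (isoelectronic, higher Z=20 is smaller); K^+ < Cl^- (both 18 e⁻, Z=19>17); Cl^- < I^- (same group, 2 shells fewer).
Ordering: V^5+ < Ti^4+ < Sc^3+ < Ca^2+ < K^+ < Cl^- < I^-. The 3rd smallest is Sc^3+.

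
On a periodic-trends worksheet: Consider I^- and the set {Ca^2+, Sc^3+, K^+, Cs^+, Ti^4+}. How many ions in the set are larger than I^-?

Tabulating Z and e⁻: Ti^4+: 18 e⁻, Z=22, Sc^3+: 18 e⁻, Z=21, Ca^2+: 18 e⁻, Z=20, K^+: 18 e⁻, Z=19, Cs^+: 54 e⁻, Z=55, I^-: 54 e⁻, Z=53. Ti^4+ < Sc^3+ (both 18 e⁻, Z=22>21); Sc^3+ < Ca^2+ (isoelectronic, higher Z=21 is smaller); Ca^2+ < K^+ (isoelectronic, higher Z=20 is smaller); K^+ < Cs^+ (same group, period 4 vs 6); Cs^+ < I^- (both 54 e⁻, Z=55>53).
Relative to I^-, the ions that are larger are none. So 0 are larger.

0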